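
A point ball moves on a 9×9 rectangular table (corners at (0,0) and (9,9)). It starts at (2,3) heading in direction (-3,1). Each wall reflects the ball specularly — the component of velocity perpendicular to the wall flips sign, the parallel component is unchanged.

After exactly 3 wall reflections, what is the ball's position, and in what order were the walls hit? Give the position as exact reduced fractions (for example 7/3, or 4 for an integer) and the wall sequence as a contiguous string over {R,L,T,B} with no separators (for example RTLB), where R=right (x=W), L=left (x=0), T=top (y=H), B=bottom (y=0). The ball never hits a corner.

1. t=2/3 → L at (0,11/3); v=(3,1)
2. t=3 → R at (9,20/3); v=(-3,1)
3. t=7/3 → T at (2,9); v=(-3,-1)

Final position: (2,9)
Wall sequence: LRT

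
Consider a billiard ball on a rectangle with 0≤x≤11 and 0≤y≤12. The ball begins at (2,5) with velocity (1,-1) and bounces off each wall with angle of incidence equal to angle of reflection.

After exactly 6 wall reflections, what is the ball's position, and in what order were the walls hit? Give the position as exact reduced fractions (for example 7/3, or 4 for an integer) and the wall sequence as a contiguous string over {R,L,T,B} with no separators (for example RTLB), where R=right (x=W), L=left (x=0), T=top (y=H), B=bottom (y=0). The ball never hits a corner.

Final position: (11,2)
Wall sequence: BRTLBR

1. t=5 → B at (7,0); v=(1,1)
2. t=4 → R at (11,4); v=(-1,1)
3. t=8 → T at (3,12); v=(-1,-1)
4. t=3 → L at (0,9); v=(1,-1)
5. t=9 → B at (9,0); v=(1,1)
6. t=2 → R at (11,2); v=(-1,1)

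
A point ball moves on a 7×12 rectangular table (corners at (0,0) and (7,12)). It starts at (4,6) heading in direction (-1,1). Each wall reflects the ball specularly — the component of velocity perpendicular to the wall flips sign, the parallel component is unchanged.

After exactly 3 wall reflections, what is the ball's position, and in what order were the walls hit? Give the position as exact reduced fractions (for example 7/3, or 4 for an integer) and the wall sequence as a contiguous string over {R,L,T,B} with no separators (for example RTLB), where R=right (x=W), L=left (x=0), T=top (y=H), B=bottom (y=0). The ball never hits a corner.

1. t=4 → L at (0,10); v=(1,1)
2. t=2 → T at (2,12); v=(1,-1)
3. t=5 → R at (7,7); v=(-1,-1)

Final position: (7,7)
Wall sequence: LTR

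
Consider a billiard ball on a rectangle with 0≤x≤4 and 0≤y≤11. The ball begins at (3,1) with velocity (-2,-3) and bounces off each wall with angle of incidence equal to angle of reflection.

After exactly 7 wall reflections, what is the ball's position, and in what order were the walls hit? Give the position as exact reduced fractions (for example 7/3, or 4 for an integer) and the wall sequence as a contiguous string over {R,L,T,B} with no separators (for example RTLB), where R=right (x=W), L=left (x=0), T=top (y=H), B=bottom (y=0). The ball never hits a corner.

Final position: (11/3,0)
Wall sequence: BLRTLRB

1. t=1/3 → B at (7/3,0); v=(-2,3)
2. t=7/6 → L at (0,7/2); v=(2,3)
3. t=2 → R at (4,19/2); v=(-2,3)
4. t=1/2 → T at (3,11); v=(-2,-3)
5. t=3/2 → L at (0,13/2); v=(2,-3)
6. t=2 → R at (4,1/2); v=(-2,-3)
7. t=1/6 → B at (11/3,0); v=(-2,3)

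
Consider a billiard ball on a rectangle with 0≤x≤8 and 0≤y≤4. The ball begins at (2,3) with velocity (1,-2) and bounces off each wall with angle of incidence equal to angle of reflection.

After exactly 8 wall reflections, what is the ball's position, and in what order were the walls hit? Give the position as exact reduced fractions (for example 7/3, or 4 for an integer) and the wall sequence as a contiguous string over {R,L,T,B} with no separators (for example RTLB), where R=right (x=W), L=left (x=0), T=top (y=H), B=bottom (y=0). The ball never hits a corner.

Final position: (1/2,0)
Wall sequence: BTBRTBTB

1. t=3/2 → B at (7/2,0); v=(1,2)
2. t=2 → T at (11/2,4); v=(1,-2)
3. t=2 → B at (15/2,0); v=(1,2)
4. t=1/2 → R at (8,1); v=(-1,2)
5. t=3/2 → T at (13/2,4); v=(-1,-2)
6. t=2 → B at (9/2,0); v=(-1,2)
7. t=2 → T at (5/2,4); v=(-1,-2)
8. t=2 → B at (1/2,0); v=(-1,2)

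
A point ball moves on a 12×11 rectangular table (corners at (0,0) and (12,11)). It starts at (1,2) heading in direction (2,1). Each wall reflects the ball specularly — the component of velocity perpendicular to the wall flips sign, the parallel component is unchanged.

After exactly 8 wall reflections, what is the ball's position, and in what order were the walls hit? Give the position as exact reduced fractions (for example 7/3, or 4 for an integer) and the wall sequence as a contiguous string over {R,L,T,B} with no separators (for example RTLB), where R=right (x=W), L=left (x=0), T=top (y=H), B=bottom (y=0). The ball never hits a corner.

Final position: (9,11)
Wall sequence: RTLRBLRT

1. t=11/2 → R at (12,15/2); v=(-2,1)
2. t=7/2 → T at (5,11); v=(-2,-1)
3. t=5/2 → L at (0,17/2); v=(2,-1)
4. t=6 → R at (12,5/2); v=(-2,-1)
5. t=5/2 → B at (7,0); v=(-2,1)
6. t=7/2 → L at (0,7/2); v=(2,1)
7. t=6 → R at (12,19/2); v=(-2,1)
8. t=3/2 → T at (9,11); v=(-2,-1)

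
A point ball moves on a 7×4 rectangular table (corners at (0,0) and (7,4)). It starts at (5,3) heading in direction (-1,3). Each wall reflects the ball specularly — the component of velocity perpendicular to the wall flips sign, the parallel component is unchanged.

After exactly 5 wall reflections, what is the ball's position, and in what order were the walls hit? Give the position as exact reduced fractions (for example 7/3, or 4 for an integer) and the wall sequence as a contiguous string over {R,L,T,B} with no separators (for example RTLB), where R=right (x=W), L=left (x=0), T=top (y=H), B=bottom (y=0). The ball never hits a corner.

Final position: (0,2)
Wall sequence: TBTBL

1. t=1/3 → T at (14/3,4); v=(-1,-3)
2. t=4/3 → B at (10/3,0); v=(-1,3)
3. t=4/3 → T at (2,4); v=(-1,-3)
4. t=4/3 → B at (2/3,0); v=(-1,3)
5. t=2/3 → L at (0,2); v=(1,3)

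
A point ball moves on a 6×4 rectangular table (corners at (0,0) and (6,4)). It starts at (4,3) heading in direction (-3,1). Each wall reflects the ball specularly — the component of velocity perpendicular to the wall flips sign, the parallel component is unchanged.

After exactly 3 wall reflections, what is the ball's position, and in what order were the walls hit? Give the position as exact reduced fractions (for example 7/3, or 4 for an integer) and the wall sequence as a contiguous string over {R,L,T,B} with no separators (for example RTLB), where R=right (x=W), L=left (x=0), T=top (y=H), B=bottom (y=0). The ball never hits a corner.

1. t=1 → T at (1,4); v=(-3,-1)
2. t=1/3 → L at (0,11/3); v=(3,-1)
3. t=2 → R at (6,5/3); v=(-3,-1)

Final position: (6,5/3)
Wall sequence: TLR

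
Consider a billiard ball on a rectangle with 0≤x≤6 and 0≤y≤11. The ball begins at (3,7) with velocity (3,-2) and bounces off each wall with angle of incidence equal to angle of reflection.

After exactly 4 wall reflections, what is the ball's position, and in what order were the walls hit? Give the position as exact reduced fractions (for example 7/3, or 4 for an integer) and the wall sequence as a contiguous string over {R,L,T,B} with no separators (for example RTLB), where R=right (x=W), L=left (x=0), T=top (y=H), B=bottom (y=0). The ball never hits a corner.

Final position: (6,3)
Wall sequence: RLBR

1. t=1 → R at (6,5); v=(-3,-2)
2. t=2 → L at (0,1); v=(3,-2)
3. t=1/2 → B at (3/2,0); v=(3,2)
4. t=3/2 → R at (6,3); v=(-3,2)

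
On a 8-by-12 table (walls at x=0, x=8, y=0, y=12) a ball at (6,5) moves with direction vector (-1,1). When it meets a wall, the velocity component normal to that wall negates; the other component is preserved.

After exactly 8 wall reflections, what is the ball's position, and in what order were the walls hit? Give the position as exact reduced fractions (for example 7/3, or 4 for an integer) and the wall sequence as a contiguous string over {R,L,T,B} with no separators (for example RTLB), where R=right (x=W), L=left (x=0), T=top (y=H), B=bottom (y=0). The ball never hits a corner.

1. t=6 → L at (0,11); v=(1,1)
2. t=1 → T at (1,12); v=(1,-1)
3. t=7 → R at (8,5); v=(-1,-1)
4. t=5 → B at (3,0); v=(-1,1)
5. t=3 → L at (0,3); v=(1,1)
6. t=8 → R at (8,11); v=(-1,1)
7. t=1 → T at (7,12); v=(-1,-1)
8. t=7 → L at (0,5); v=(1,-1)

Final position: (0,5)
Wall sequence: LTRBLRTL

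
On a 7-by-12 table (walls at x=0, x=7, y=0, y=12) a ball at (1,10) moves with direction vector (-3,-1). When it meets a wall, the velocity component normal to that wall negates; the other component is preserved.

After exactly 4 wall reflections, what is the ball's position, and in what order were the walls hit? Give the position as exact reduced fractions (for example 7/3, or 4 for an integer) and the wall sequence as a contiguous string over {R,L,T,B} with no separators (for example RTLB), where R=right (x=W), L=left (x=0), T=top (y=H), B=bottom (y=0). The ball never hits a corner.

1. t=1/3 → L at (0,29/3); v=(3,-1)
2. t=7/3 → R at (7,22/3); v=(-3,-1)
3. t=7/3 → L at (0,5); v=(3,-1)
4. t=7/3 → R at (7,8/3); v=(-3,-1)

Final position: (7,8/3)
Wall sequence: LRLR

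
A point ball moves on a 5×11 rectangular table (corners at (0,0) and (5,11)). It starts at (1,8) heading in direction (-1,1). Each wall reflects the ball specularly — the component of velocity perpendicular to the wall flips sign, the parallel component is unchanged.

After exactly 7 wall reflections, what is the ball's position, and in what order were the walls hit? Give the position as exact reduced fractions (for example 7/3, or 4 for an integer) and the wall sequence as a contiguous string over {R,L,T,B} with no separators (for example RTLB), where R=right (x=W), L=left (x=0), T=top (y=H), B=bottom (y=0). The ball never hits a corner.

Final position: (0,7)
Wall sequence: LTRLBRL

1. t=1 → L at (0,9); v=(1,1)
2. t=2 → T at (2,11); v=(1,-1)
3. t=3 → R at (5,8); v=(-1,-1)
4. t=5 → L at (0,3); v=(1,-1)
5. t=3 → B at (3,0); v=(1,1)
6. t=2 → R at (5,2); v=(-1,1)
7. t=5 → L at (0,7); v=(1,1)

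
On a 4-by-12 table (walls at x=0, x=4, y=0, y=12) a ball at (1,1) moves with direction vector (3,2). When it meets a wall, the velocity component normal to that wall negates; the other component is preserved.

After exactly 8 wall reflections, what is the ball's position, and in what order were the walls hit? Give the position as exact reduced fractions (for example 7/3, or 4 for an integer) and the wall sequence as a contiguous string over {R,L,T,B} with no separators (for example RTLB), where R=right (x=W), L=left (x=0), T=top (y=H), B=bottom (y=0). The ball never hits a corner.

Final position: (4,5)
Wall sequence: RLRLTRLR

1. t=1 → R at (4,3); v=(-3,2)
2. t=4/3 → L at (0,17/3); v=(3,2)
3. t=4/3 → R at (4,25/3); v=(-3,2)
4. t=4/3 → L at (0,11); v=(3,2)
5. t=1/2 → T at (3/2,12); v=(3,-2)
6. t=5/6 → R at (4,31/3); v=(-3,-2)
7. t=4/3 → L at (0,23/3); v=(3,-2)
8. t=4/3 → R at (4,5); v=(-3,-2)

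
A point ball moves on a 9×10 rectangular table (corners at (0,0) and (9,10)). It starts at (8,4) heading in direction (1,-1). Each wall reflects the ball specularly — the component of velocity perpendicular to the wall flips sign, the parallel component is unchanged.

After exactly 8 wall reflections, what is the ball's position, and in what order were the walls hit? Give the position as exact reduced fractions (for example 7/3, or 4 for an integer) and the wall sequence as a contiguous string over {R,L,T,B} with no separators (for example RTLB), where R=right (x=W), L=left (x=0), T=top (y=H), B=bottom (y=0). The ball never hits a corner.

1. t=1 → R at (9,3); v=(-1,-1)
2. t=3 → B at (6,0); v=(-1,1)
3. t=6 → L at (0,6); v=(1,1)
4. t=4 → T at (4,10); v=(1,-1)
5. t=5 → R at (9,5); v=(-1,-1)
6. t=5 → B at (4,0); v=(-1,1)
7. t=4 → L at (0,4); v=(1,1)
8. t=6 → T at (6,10); v=(1,-1)

Final position: (6,10)
Wall sequence: RBLTRBLT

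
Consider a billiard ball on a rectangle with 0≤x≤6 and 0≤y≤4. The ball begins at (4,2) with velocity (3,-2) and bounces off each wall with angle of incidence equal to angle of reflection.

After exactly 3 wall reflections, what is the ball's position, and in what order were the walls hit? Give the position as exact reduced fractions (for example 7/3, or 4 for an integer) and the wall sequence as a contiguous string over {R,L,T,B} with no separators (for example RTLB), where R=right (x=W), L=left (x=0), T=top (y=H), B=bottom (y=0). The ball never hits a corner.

Final position: (0,10/3)
Wall sequence: RBL

1. t=2/3 → R at (6,2/3); v=(-3,-2)
2. t=1/3 → B at (5,0); v=(-3,2)
3. t=5/3 → L at (0,10/3); v=(3,2)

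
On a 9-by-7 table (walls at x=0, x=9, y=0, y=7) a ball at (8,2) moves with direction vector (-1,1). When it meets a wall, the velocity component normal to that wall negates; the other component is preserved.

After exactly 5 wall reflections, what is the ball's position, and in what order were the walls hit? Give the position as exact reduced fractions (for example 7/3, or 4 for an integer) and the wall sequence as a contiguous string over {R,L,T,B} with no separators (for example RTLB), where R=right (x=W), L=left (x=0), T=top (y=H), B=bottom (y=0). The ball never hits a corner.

Final position: (7,7)
Wall sequence: TLBRT

1. t=5 → T at (3,7); v=(-1,-1)
2. t=3 → L at (0,4); v=(1,-1)
3. t=4 → B at (4,0); v=(1,1)
4. t=5 → R at (9,5); v=(-1,1)
5. t=2 → T at (7,7); v=(-1,-1)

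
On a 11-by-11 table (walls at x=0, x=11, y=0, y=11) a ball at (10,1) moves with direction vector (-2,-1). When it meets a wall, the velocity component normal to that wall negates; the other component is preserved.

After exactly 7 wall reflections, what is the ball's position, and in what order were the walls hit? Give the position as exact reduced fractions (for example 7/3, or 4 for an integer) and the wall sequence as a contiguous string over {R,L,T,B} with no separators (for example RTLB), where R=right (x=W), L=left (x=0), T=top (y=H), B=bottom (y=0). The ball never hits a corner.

Final position: (8,0)
Wall sequence: BLRTLRB

1. t=1 → B at (8,0); v=(-2,1)
2. t=4 → L at (0,4); v=(2,1)
3. t=11/2 → R at (11,19/2); v=(-2,1)
4. t=3/2 → T at (8,11); v=(-2,-1)
5. t=4 → L at (0,7); v=(2,-1)
6. t=11/2 → R at (11,3/2); v=(-2,-1)
7. t=3/2 → B at (8,0); v=(-2,1)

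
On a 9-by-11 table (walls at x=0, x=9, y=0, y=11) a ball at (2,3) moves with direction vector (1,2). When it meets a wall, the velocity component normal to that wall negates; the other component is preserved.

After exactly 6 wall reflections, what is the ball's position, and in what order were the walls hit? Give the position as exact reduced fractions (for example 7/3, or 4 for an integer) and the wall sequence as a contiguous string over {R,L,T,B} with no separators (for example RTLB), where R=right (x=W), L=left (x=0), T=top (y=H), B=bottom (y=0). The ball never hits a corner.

Final position: (9/2,0)
Wall sequence: TRBTLB

1. t=4 → T at (6,11); v=(1,-2)
2. t=3 → R at (9,5); v=(-1,-2)
3. t=5/2 → B at (13/2,0); v=(-1,2)
4. t=11/2 → T at (1,11); v=(-1,-2)
5. t=1 → L at (0,9); v=(1,-2)
6. t=9/2 → B at (9/2,0); v=(1,2)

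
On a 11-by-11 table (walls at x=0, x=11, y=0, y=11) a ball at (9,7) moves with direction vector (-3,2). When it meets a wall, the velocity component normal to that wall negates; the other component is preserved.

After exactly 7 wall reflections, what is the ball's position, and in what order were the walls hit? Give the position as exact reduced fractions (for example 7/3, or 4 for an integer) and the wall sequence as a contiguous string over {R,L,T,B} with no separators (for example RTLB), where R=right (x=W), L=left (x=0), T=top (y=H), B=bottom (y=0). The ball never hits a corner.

Final position: (11,9)
Wall sequence: TLRBLTR

1. t=2 → T at (3,11); v=(-3,-2)
2. t=1 → L at (0,9); v=(3,-2)
3. t=11/3 → R at (11,5/3); v=(-3,-2)
4. t=5/6 → B at (17/2,0); v=(-3,2)
5. t=17/6 → L at (0,17/3); v=(3,2)
6. t=8/3 → T at (8,11); v=(3,-2)
7. t=1 → R at (11,9); v=(-3,-2)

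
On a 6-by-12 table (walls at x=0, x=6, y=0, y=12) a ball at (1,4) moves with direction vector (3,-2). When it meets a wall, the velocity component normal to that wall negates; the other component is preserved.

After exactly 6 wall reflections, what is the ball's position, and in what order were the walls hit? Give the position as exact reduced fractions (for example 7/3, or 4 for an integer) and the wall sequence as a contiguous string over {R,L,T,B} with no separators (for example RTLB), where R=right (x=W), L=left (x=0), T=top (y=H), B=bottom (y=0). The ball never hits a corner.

Final position: (1,12)
Wall sequence: RBLRLT

1. t=5/3 → R at (6,2/3); v=(-3,-2)
2. t=1/3 → B at (5,0); v=(-3,2)
3. t=5/3 → L at (0,10/3); v=(3,2)
4. t=2 → R at (6,22/3); v=(-3,2)
5. t=2 → L at (0,34/3); v=(3,2)
6. t=1/3 → T at (1,12); v=(3,-2)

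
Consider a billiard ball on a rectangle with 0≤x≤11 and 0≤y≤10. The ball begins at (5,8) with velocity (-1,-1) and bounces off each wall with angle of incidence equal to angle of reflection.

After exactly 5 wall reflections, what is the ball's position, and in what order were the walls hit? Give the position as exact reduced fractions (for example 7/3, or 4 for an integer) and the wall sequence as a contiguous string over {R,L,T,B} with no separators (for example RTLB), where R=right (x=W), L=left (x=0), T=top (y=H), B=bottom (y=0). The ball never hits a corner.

Final position: (0,1)
Wall sequence: LBRTL

1. t=5 → L at (0,3); v=(1,-1)
2. t=3 → B at (3,0); v=(1,1)
3. t=8 → R at (11,8); v=(-1,1)
4. t=2 → T at (9,10); v=(-1,-1)
5. t=9 → L at (0,1); v=(1,-1)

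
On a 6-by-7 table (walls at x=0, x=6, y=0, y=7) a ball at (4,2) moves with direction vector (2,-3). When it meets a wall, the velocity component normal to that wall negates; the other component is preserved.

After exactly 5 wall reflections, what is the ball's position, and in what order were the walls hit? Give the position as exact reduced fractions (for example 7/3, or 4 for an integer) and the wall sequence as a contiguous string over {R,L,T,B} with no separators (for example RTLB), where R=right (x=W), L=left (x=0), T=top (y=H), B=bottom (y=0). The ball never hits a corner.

1. t=2/3 → B at (16/3,0); v=(2,3)
2. t=1/3 → R at (6,1); v=(-2,3)
3. t=2 → T at (2,7); v=(-2,-3)
4. t=1 → L at (0,4); v=(2,-3)
5. t=4/3 → B at (8/3,0); v=(2,3)

Final position: (8/3,0)
Wall sequence: BRTLB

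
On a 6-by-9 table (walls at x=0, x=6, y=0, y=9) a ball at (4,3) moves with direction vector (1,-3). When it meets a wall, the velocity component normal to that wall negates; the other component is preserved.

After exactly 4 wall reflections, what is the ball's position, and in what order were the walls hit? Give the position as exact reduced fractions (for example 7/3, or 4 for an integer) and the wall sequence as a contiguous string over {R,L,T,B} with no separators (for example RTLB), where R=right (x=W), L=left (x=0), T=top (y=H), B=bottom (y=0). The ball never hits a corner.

Final position: (1,0)
Wall sequence: BRTB

1. t=1 → B at (5,0); v=(1,3)
2. t=1 → R at (6,3); v=(-1,3)
3. t=2 → T at (4,9); v=(-1,-3)
4. t=3 → B at (1,0); v=(-1,3)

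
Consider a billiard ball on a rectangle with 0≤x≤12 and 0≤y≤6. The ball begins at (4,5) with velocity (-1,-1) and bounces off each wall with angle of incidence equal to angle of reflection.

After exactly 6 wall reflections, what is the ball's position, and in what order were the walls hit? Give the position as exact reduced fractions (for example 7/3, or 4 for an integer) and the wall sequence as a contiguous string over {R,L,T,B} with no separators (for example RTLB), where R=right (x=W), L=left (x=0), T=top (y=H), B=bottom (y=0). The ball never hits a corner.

1. t=4 → L at (0,1); v=(1,-1)
2. t=1 → B at (1,0); v=(1,1)
3. t=6 → T at (7,6); v=(1,-1)
4. t=5 → R at (12,1); v=(-1,-1)
5. t=1 → B at (11,0); v=(-1,1)
6. t=6 → T at (5,6); v=(-1,-1)

Final position: (5,6)
Wall sequence: LBTRBT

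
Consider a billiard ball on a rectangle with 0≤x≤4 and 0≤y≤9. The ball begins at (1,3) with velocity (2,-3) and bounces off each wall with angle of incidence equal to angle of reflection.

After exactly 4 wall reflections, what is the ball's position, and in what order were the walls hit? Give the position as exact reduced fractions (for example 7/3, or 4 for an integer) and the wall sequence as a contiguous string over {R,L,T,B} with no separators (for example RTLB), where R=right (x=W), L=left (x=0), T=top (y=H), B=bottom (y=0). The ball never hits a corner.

Final position: (1,9)
Wall sequence: BRLT

1. t=1 → B at (3,0); v=(2,3)
2. t=1/2 → R at (4,3/2); v=(-2,3)
3. t=2 → L at (0,15/2); v=(2,3)
4. t=1/2 → T at (1,9); v=(2,-3)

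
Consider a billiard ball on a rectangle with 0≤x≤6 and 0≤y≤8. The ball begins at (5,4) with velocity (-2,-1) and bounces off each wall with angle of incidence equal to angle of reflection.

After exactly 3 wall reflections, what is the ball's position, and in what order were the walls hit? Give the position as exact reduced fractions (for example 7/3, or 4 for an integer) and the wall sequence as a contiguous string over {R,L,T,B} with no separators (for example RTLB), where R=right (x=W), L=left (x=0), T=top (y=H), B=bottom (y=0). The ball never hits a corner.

Final position: (6,3/2)
Wall sequence: LBR

1. t=5/2 → L at (0,3/2); v=(2,-1)
2. t=3/2 → B at (3,0); v=(2,1)
3. t=3/2 → R at (6,3/2); v=(-2,1)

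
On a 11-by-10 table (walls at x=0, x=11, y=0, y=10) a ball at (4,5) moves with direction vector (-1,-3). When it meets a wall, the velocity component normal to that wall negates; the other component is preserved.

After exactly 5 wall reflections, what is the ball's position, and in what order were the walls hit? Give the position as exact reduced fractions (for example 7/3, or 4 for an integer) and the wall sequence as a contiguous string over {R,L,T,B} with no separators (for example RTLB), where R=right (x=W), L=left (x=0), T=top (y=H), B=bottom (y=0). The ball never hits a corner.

1. t=5/3 → B at (7/3,0); v=(-1,3)
2. t=7/3 → L at (0,7); v=(1,3)
3. t=1 → T at (1,10); v=(1,-3)
4. t=10/3 → B at (13/3,0); v=(1,3)
5. t=10/3 → T at (23/3,10); v=(1,-3)

Final position: (23/3,10)
Wall sequence: BLTBT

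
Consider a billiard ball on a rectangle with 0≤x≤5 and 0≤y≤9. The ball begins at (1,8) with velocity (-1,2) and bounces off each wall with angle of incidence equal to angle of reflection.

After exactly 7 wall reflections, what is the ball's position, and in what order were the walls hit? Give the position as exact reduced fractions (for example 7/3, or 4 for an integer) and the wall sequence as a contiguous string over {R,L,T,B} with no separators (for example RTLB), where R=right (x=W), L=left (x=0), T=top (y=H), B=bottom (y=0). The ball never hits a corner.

Final position: (3,0)
Wall sequence: TLBRTLB

1. t=1/2 → T at (1/2,9); v=(-1,-2)
2. t=1/2 → L at (0,8); v=(1,-2)
3. t=4 → B at (4,0); v=(1,2)
4. t=1 → R at (5,2); v=(-1,2)
5. t=7/2 → T at (3/2,9); v=(-1,-2)
6. t=3/2 → L at (0,6); v=(1,-2)
7. t=3 → B at (3,0); v=(1,2)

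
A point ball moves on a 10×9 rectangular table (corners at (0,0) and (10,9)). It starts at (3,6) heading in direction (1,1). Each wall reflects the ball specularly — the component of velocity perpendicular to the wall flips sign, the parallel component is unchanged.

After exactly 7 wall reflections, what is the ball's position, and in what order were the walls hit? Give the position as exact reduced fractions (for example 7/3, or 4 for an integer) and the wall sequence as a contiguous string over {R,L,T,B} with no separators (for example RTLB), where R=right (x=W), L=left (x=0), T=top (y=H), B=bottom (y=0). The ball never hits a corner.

Final position: (7,0)
Wall sequence: TRBLTRB

1. t=3 → T at (6,9); v=(1,-1)
2. t=4 → R at (10,5); v=(-1,-1)
3. t=5 → B at (5,0); v=(-1,1)
4. t=5 → L at (0,5); v=(1,1)
5. t=4 → T at (4,9); v=(1,-1)
6. t=6 → R at (10,3); v=(-1,-1)
7. t=3 → B at (7,0); v=(-1,1)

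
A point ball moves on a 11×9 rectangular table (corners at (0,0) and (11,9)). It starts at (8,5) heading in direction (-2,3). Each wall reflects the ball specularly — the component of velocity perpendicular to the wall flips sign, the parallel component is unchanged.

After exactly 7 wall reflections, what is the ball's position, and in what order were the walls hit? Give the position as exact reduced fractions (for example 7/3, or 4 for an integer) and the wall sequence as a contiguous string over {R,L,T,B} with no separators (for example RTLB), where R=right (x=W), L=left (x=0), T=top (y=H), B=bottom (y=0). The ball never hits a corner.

Final position: (10/3,9)
Wall sequence: TLBTRBT

1. t=4/3 → T at (16/3,9); v=(-2,-3)
2. t=8/3 → L at (0,1); v=(2,-3)
3. t=1/3 → B at (2/3,0); v=(2,3)
4. t=3 → T at (20/3,9); v=(2,-3)
5. t=13/6 → R at (11,5/2); v=(-2,-3)
6. t=5/6 → B at (28/3,0); v=(-2,3)
7. t=3 → T at (10/3,9); v=(-2,-3)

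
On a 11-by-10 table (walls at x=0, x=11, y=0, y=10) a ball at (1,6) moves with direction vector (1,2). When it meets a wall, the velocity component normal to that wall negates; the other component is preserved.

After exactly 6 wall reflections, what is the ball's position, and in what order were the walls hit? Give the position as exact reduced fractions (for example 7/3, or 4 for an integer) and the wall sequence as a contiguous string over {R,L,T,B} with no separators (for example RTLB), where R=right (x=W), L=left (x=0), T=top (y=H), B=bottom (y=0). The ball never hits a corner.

1. t=2 → T at (3,10); v=(1,-2)
2. t=5 → B at (8,0); v=(1,2)
3. t=3 → R at (11,6); v=(-1,2)
4. t=2 → T at (9,10); v=(-1,-2)
5. t=5 → B at (4,0); v=(-1,2)
6. t=4 → L at (0,8); v=(1,2)

Final position: (0,8)
Wall sequence: TBRTBL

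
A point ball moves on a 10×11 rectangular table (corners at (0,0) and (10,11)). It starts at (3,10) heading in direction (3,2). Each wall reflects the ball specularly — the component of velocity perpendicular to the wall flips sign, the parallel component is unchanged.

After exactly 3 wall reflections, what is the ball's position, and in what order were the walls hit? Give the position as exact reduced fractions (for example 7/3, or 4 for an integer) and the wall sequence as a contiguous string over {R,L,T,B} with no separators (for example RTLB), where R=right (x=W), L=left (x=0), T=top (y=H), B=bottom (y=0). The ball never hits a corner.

1. t=1/2 → T at (9/2,11); v=(3,-2)
2. t=11/6 → R at (10,22/3); v=(-3,-2)
3. t=10/3 → L at (0,2/3); v=(3,-2)

Final position: (0,2/3)
Wall sequence: TRL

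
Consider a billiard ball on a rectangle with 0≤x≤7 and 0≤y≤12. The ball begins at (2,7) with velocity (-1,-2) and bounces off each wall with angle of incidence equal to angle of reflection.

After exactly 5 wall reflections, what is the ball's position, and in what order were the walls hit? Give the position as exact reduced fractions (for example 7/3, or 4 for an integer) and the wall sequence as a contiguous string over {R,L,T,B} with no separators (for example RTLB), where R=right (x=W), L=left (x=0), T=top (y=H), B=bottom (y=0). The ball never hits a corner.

Final position: (1/2,0)
Wall sequence: LBRTB

1. t=2 → L at (0,3); v=(1,-2)
2. t=3/2 → B at (3/2,0); v=(1,2)
3. t=11/2 → R at (7,11); v=(-1,2)
4. t=1/2 → T at (13/2,12); v=(-1,-2)
5. t=6 → B at (1/2,0); v=(-1,2)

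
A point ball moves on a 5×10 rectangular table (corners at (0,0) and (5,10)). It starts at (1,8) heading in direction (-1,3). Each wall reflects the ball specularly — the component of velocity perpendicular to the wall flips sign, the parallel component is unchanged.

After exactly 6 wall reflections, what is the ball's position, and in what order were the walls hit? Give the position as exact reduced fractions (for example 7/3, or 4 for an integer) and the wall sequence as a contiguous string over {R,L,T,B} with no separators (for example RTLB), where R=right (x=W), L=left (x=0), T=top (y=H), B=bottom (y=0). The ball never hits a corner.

1. t=2/3 → T at (1/3,10); v=(-1,-3)
2. t=1/3 → L at (0,9); v=(1,-3)
3. t=3 → B at (3,0); v=(1,3)
4. t=2 → R at (5,6); v=(-1,3)
5. t=4/3 → T at (11/3,10); v=(-1,-3)
6. t=10/3 → B at (1/3,0); v=(-1,3)

Final position: (1/3,0)
Wall sequence: TLBRTB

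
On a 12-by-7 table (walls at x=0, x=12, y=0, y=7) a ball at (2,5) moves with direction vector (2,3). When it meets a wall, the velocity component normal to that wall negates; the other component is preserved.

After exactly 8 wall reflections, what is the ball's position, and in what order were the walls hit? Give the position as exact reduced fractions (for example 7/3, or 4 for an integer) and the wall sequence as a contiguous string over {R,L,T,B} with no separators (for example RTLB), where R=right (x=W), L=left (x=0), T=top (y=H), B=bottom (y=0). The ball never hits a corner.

Final position: (8/3,0)
Wall sequence: TBRTBTLB

1. t=2/3 → T at (10/3,7); v=(2,-3)
2. t=7/3 → B at (8,0); v=(2,3)
3. t=2 → R at (12,6); v=(-2,3)
4. t=1/3 → T at (34/3,7); v=(-2,-3)
5. t=7/3 → B at (20/3,0); v=(-2,3)
6. t=7/3 → T at (2,7); v=(-2,-3)
7. t=1 → L at (0,4); v=(2,-3)
8. t=4/3 → B at (8/3,0); v=(2,3)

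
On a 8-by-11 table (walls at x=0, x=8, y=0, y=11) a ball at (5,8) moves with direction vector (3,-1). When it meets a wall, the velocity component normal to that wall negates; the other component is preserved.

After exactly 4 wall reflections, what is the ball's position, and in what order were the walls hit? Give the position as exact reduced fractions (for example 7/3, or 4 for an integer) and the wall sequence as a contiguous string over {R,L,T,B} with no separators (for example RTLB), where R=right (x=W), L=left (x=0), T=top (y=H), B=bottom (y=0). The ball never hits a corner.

1. t=1 → R at (8,7); v=(-3,-1)
2. t=8/3 → L at (0,13/3); v=(3,-1)
3. t=8/3 → R at (8,5/3); v=(-3,-1)
4. t=5/3 → B at (3,0); v=(-3,1)

Final position: (3,0)
Wall sequence: RLRB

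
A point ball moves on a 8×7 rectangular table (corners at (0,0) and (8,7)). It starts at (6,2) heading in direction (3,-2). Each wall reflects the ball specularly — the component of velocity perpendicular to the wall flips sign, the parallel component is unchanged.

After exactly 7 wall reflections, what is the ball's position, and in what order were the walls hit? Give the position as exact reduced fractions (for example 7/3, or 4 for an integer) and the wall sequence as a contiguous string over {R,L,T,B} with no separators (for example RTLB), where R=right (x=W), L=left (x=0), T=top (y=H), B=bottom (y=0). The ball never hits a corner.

Final position: (0,4/3)
Wall sequence: RBLTRBL

1. t=2/3 → R at (8,2/3); v=(-3,-2)
2. t=1/3 → B at (7,0); v=(-3,2)
3. t=7/3 → L at (0,14/3); v=(3,2)
4. t=7/6 → T at (7/2,7); v=(3,-2)
5. t=3/2 → R at (8,4); v=(-3,-2)
6. t=2 → B at (2,0); v=(-3,2)
7. t=2/3 → L at (0,4/3); v=(3,2)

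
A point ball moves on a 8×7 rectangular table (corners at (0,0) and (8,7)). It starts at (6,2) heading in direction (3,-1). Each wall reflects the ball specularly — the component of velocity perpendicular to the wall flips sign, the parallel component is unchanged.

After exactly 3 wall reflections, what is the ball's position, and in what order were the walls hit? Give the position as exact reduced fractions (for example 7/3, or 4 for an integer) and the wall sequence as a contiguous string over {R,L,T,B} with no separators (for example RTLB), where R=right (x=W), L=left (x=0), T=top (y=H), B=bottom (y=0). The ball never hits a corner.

1. t=2/3 → R at (8,4/3); v=(-3,-1)
2. t=4/3 → B at (4,0); v=(-3,1)
3. t=4/3 → L at (0,4/3); v=(3,1)

Final position: (0,4/3)
Wall sequence: RBL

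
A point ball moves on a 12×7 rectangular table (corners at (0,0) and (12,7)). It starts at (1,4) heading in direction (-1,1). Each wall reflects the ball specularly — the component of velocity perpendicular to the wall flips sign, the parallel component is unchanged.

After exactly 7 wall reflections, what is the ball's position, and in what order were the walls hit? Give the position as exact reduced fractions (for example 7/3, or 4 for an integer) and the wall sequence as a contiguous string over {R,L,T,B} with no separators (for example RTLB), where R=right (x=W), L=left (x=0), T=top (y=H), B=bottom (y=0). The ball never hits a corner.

Final position: (0,1)
Wall sequence: LTBRTBL

1. t=1 → L at (0,5); v=(1,1)
2. t=2 → T at (2,7); v=(1,-1)
3. t=7 → B at (9,0); v=(1,1)
4. t=3 → R at (12,3); v=(-1,1)
5. t=4 → T at (8,7); v=(-1,-1)
6. t=7 → B at (1,0); v=(-1,1)
7. t=1 → L at (0,1); v=(1,1)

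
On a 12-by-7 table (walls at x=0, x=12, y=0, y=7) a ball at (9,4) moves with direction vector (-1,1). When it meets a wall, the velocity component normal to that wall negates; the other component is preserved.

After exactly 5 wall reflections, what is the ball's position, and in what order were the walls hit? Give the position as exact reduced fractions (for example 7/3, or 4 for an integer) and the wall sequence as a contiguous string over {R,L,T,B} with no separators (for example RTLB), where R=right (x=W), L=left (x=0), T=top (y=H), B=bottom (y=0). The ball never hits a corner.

1. t=3 → T at (6,7); v=(-1,-1)
2. t=6 → L at (0,1); v=(1,-1)
3. t=1 → B at (1,0); v=(1,1)
4. t=7 → T at (8,7); v=(1,-1)
5. t=4 → R at (12,3); v=(-1,-1)

Final position: (12,3)
Wall sequence: TLBTR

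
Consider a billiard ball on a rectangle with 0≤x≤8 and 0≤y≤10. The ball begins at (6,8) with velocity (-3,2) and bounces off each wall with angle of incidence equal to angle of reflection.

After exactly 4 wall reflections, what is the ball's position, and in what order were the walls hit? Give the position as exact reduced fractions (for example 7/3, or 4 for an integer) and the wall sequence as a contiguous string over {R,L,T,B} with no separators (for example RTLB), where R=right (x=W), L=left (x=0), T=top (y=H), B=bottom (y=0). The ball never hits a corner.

1. t=1 → T at (3,10); v=(-3,-2)
2. t=1 → L at (0,8); v=(3,-2)
3. t=8/3 → R at (8,8/3); v=(-3,-2)
4. t=4/3 → B at (4,0); v=(-3,2)

Final position: (4,0)
Wall sequence: TLRB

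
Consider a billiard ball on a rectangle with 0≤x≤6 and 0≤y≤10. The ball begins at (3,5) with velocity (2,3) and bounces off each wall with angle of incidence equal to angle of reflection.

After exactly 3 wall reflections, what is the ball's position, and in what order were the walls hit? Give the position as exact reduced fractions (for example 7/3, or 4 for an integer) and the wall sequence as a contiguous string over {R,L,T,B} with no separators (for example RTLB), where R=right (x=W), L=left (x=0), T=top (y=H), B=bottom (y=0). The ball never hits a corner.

1. t=3/2 → R at (6,19/2); v=(-2,3)
2. t=1/6 → T at (17/3,10); v=(-2,-3)
3. t=17/6 → L at (0,3/2); v=(2,-3)

Final position: (0,3/2)
Wall sequence: RTL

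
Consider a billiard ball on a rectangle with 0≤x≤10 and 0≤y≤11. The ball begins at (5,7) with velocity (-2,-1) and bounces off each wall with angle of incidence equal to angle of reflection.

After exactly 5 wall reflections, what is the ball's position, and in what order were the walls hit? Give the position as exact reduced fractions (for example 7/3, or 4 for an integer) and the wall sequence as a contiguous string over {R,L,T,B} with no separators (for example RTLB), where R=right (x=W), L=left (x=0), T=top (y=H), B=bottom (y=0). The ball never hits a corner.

Final position: (10,21/2)
Wall sequence: LBRLR

1. t=5/2 → L at (0,9/2); v=(2,-1)
2. t=9/2 → B at (9,0); v=(2,1)
3. t=1/2 → R at (10,1/2); v=(-2,1)
4. t=5 → L at (0,11/2); v=(2,1)
5. t=5 → R at (10,21/2); v=(-2,1)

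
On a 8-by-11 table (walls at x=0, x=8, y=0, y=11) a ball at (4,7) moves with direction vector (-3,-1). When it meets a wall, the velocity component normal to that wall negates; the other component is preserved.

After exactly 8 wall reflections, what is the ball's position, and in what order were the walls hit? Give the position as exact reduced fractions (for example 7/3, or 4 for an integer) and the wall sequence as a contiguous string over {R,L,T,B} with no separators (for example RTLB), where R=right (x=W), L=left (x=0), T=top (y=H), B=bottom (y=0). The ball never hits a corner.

1. t=4/3 → L at (0,17/3); v=(3,-1)
2. t=8/3 → R at (8,3); v=(-3,-1)
3. t=8/3 → L at (0,1/3); v=(3,-1)
4. t=1/3 → B at (1,0); v=(3,1)
5. t=7/3 → R at (8,7/3); v=(-3,1)
6. t=8/3 → L at (0,5); v=(3,1)
7. t=8/3 → R at (8,23/3); v=(-3,1)
8. t=8/3 → L at (0,31/3); v=(3,1)

Final position: (0,31/3)
Wall sequence: LRLBRLRL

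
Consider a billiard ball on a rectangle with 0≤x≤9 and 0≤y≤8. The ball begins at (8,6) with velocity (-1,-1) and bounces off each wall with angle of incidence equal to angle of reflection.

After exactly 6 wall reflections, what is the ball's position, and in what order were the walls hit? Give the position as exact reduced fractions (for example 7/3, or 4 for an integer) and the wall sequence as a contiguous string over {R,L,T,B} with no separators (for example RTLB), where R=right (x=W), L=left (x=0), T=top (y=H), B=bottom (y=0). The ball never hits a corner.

1. t=6 → B at (2,0); v=(-1,1)
2. t=2 → L at (0,2); v=(1,1)
3. t=6 → T at (6,8); v=(1,-1)
4. t=3 → R at (9,5); v=(-1,-1)
5. t=5 → B at (4,0); v=(-1,1)
6. t=4 → L at (0,4); v=(1,1)

Final position: (0,4)
Wall sequence: BLTRBL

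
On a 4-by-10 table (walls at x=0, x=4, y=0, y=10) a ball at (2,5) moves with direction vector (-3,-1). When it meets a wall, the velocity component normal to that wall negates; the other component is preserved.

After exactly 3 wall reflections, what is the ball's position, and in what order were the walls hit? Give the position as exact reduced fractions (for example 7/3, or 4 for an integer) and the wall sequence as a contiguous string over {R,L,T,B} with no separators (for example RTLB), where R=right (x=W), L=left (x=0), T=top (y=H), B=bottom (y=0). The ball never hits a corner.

Final position: (0,5/3)
Wall sequence: LRL

1. t=2/3 → L at (0,13/3); v=(3,-1)
2. t=4/3 → R at (4,3); v=(-3,-1)
3. t=4/3 → L at (0,5/3); v=(3,-1)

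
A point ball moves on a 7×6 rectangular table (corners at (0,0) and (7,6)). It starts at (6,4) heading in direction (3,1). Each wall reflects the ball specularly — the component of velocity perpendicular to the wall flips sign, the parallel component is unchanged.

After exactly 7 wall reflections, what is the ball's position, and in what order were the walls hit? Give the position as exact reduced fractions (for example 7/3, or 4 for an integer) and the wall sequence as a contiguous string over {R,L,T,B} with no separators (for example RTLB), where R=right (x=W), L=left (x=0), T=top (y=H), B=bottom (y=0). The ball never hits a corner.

1. t=1/3 → R at (7,13/3); v=(-3,1)
2. t=5/3 → T at (2,6); v=(-3,-1)
3. t=2/3 → L at (0,16/3); v=(3,-1)
4. t=7/3 → R at (7,3); v=(-3,-1)
5. t=7/3 → L at (0,2/3); v=(3,-1)
6. t=2/3 → B at (2,0); v=(3,1)
7. t=5/3 → R at (7,5/3); v=(-3,1)

Final position: (7,5/3)
Wall sequence: RTLRLBR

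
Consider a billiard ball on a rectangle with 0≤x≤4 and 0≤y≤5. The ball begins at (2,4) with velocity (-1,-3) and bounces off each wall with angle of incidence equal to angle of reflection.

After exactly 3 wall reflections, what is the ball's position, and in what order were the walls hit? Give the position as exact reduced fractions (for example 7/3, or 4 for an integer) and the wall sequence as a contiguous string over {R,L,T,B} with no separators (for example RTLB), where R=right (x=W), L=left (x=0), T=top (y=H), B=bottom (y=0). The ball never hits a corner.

1. t=4/3 → B at (2/3,0); v=(-1,3)
2. t=2/3 → L at (0,2); v=(1,3)
3. t=1 → T at (1,5); v=(1,-3)

Final position: (1,5)
Wall sequence: BLT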